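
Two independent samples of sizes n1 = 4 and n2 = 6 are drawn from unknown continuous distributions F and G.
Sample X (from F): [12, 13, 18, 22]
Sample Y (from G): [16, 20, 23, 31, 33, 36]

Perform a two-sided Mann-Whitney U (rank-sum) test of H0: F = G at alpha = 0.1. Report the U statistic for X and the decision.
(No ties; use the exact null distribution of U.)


Step 1: Combine and sort all 10 observations; assign midranks.
sorted (value, group): (12,X), (13,X), (16,Y), (18,X), (20,Y), (22,X), (23,Y), (31,Y), (33,Y), (36,Y)
ranks: 12->1, 13->2, 16->3, 18->4, 20->5, 22->6, 23->7, 31->8, 33->9, 36->10
Step 2: Rank sum for X: R1 = 1 + 2 + 4 + 6 = 13.
Step 3: U_X = R1 - n1(n1+1)/2 = 13 - 4*5/2 = 13 - 10 = 3.
       U_Y = n1*n2 - U_X = 24 - 3 = 21.
Step 4: No ties, so the exact null distribution of U (based on enumerating the C(10,4) = 210 equally likely rank assignments) gives the two-sided p-value.
Step 5: p-value = 0.066667; compare to alpha = 0.1. reject H0.

U_X = 3, p = 0.066667, reject H0 at alpha = 0.1.


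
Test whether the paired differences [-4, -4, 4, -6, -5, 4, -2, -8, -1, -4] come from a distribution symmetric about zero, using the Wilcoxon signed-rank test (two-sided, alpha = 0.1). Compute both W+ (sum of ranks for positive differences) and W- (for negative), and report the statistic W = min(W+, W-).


Step 1: Drop any zero differences (none here) and take |d_i|.
|d| = [4, 4, 4, 6, 5, 4, 2, 8, 1, 4]
Step 2: Midrank |d_i| (ties get averaged ranks).
ranks: |4|->5, |4|->5, |4|->5, |6|->9, |5|->8, |4|->5, |2|->2, |8|->10, |1|->1, |4|->5
Step 3: Attach original signs; sum ranks with positive sign and with negative sign.
W+ = 5 + 5 = 10
W- = 5 + 5 + 9 + 8 + 2 + 10 + 1 + 5 = 45
(Check: W+ + W- = 55 should equal n(n+1)/2 = 55.)
Step 4: Test statistic W = min(W+, W-) = 10.
Step 5: Ties in |d|, so use the tie-corrected normal approximation.
        E[W] = n(n+1)/4 = 10*11/4 = 27.5.
        Tie groups: |d|=4 (t=5); sum(t^3 - t) = 120.
        Var[W] = n(n+1)(2n+1)/24 - sum(t^3-t)/48 = 2310/24 - 120/48 = 93.75.
        z = (W - E[W]) / sqrt(Var[W]) = (10 - 27.5) / 9.6825 = -1.8074.
        Two-sided p = 2*Phi(z) = 0.070701.
Step 6: alpha = 0.1. reject H0.

W+ = 10, W- = 45, W = min = 10, p = 0.070701, reject H0.


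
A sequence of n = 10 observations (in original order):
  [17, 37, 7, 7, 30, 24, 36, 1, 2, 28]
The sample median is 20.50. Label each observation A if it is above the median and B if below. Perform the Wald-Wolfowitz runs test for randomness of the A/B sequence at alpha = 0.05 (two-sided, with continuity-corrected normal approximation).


Step 1: Compute median = 20.50; label A = above, B = below.
Labels in order: BABBAAABBA  (n_A = 5, n_B = 5)
Step 2: Count runs R = 6.
Step 3: Under H0 (random ordering), E[R] = 2*n_A*n_B/(n_A+n_B) + 1 = 2*5*5/10 + 1 = 6.0000.
        Var[R] = 2*n_A*n_B*(2*n_A*n_B - n_A - n_B) / ((n_A+n_B)^2 * (n_A+n_B-1)) = 2000/900 = 2.2222.
        SD[R] = 1.4907.
Step 4: R = E[R], so z = 0 with no continuity correction.
Step 5: Two-sided p-value via normal approximation = 2*(1 - Phi(|z|)) = 1.000000.
Step 6: alpha = 0.05. fail to reject H0.

R = 6, z = 0.0000, p = 1.000000, fail to reject H0.


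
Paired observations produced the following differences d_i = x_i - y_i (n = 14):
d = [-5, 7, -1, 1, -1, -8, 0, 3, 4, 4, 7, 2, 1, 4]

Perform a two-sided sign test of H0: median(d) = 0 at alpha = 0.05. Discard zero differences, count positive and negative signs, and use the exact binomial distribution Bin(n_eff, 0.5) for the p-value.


Step 1: Discard zero differences. Original n = 14; n_eff = number of nonzero differences = 13.
Nonzero differences (with sign): -5, +7, -1, +1, -1, -8, +3, +4, +4, +7, +2, +1, +4
Step 2: Count signs: positive = 9, negative = 4.
Step 3: Under H0: P(positive) = 0.5, so the number of positives S ~ Bin(13, 0.5).
Step 4: Two-sided exact p-value = sum of Bin(13,0.5) probabilities at or below the observed probability = 0.266846.
Step 5: alpha = 0.05. fail to reject H0.

n_eff = 13, pos = 9, neg = 4, p = 0.266846, fail to reject H0.


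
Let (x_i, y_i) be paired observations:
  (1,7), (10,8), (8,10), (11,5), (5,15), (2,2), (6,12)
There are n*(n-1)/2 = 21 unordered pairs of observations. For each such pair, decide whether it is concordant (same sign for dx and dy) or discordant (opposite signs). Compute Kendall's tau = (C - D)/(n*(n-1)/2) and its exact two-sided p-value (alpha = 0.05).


Step 1: Enumerate the 21 unordered pairs (i,j) with i<j and classify each by sign(x_j-x_i) * sign(y_j-y_i).
  (1,2):dx=+9,dy=+1->C; (1,3):dx=+7,dy=+3->C; (1,4):dx=+10,dy=-2->D; (1,5):dx=+4,dy=+8->C
  (1,6):dx=+1,dy=-5->D; (1,7):dx=+5,dy=+5->C; (2,3):dx=-2,dy=+2->D; (2,4):dx=+1,dy=-3->D
  (2,5):dx=-5,dy=+7->D; (2,6):dx=-8,dy=-6->C; (2,7):dx=-4,dy=+4->D; (3,4):dx=+3,dy=-5->D
  (3,5):dx=-3,dy=+5->D; (3,6):dx=-6,dy=-8->C; (3,7):dx=-2,dy=+2->D; (4,5):dx=-6,dy=+10->D
  (4,6):dx=-9,dy=-3->C; (4,7):dx=-5,dy=+7->D; (5,6):dx=-3,dy=-13->C; (5,7):dx=+1,dy=-3->D
  (6,7):dx=+4,dy=+10->C
Step 2: C = 9, D = 12, total pairs = 21.
Step 3: tau = (C - D)/(n(n-1)/2) = (9 - 12)/21 = -0.142857.
Step 4: Exact two-sided p-value (enumerate n! = 5040 permutations of y under H0): p = 0.772619.
Step 5: alpha = 0.05. fail to reject H0.

tau_b = -0.1429 (C=9, D=12), p = 0.772619, fail to reject H0.


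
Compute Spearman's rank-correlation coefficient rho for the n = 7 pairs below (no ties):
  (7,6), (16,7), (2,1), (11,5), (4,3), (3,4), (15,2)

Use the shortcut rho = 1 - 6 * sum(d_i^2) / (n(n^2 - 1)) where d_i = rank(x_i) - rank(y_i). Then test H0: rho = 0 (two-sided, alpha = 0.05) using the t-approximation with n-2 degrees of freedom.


Step 1: Rank x and y separately (midranks; no ties here).
rank(x): 7->4, 16->7, 2->1, 11->5, 4->3, 3->2, 15->6
rank(y): 6->6, 7->7, 1->1, 5->5, 3->3, 4->4, 2->2
Step 2: d_i = R_x(i) - R_y(i); compute d_i^2.
  (4-6)^2=4, (7-7)^2=0, (1-1)^2=0, (5-5)^2=0, (3-3)^2=0, (2-4)^2=4, (6-2)^2=16
sum(d^2) = 24.
Step 3: rho = 1 - 6*24 / (7*(7^2 - 1)) = 1 - 144/336 = 0.571429.
Step 4: Under H0, t = rho * sqrt((n-2)/(1-rho^2)) = 1.5570 ~ t(5).
Step 5: Two-sided p-value from the t-distribution with 5 df = 0.180202.
Step 6: alpha = 0.05. fail to reject H0.

rho = 0.5714, p = 0.180202, fail to reject H0 at alpha = 0.05.


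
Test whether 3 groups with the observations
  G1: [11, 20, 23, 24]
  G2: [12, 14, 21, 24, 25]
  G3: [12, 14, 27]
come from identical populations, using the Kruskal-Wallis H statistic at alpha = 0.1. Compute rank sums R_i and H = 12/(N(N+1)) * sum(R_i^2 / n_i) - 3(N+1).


Step 1: Combine all N = 12 observations and assign midranks.
sorted (value, group, rank): (11,G1,1), (12,G2,2.5), (12,G3,2.5), (14,G2,4.5), (14,G3,4.5), (20,G1,6), (21,G2,7), (23,G1,8), (24,G1,9.5), (24,G2,9.5), (25,G2,11), (27,G3,12)
Step 2: Sum ranks within each group.
R_1 = 24.5 (n_1 = 4)
R_2 = 34.5 (n_2 = 5)
R_3 = 19 (n_3 = 3)
Step 3: H = 12/(N(N+1)) * sum(R_i^2/n_i) - 3(N+1)
     = 12/(12*13) * (24.5^2/4 + 34.5^2/5 + 19^2/3) - 3*13
     = 0.076923 * 508.446 - 39
     = 0.111218.
Step 4: Ties present; correction factor C = 1 - 18/(12^3 - 12) = 0.989510. Corrected H = 0.111218 / 0.989510 = 0.112397.
Step 5: Under H0, H ~ chi^2(2); p-value = 0.945351.
Step 6: alpha = 0.1. fail to reject H0.

H = 0.1124, df = 2, p = 0.945351, fail to reject H0.


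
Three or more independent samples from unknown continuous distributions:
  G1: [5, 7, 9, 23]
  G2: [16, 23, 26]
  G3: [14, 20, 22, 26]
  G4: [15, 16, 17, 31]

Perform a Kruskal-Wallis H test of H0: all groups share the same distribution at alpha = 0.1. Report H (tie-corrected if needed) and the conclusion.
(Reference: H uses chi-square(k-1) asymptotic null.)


Step 1: Combine all N = 15 observations and assign midranks.
sorted (value, group, rank): (5,G1,1), (7,G1,2), (9,G1,3), (14,G3,4), (15,G4,5), (16,G2,6.5), (16,G4,6.5), (17,G4,8), (20,G3,9), (22,G3,10), (23,G1,11.5), (23,G2,11.5), (26,G2,13.5), (26,G3,13.5), (31,G4,15)
Step 2: Sum ranks within each group.
R_1 = 17.5 (n_1 = 4)
R_2 = 31.5 (n_2 = 3)
R_3 = 36.5 (n_3 = 4)
R_4 = 34.5 (n_4 = 4)
Step 3: H = 12/(N(N+1)) * sum(R_i^2/n_i) - 3(N+1)
     = 12/(15*16) * (17.5^2/4 + 31.5^2/3 + 36.5^2/4 + 34.5^2/4) - 3*16
     = 0.050000 * 1037.94 - 48
     = 3.896875.
Step 4: Ties present; correction factor C = 1 - 18/(15^3 - 15) = 0.994643. Corrected H = 3.896875 / 0.994643 = 3.917864.
Step 5: Under H0, H ~ chi^2(3); p-value = 0.270471.
Step 6: alpha = 0.1. fail to reject H0.

H = 3.9179, df = 3, p = 0.270471, fail to reject H0.


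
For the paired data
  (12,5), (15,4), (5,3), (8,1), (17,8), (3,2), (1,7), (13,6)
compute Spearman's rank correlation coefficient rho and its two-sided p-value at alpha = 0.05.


Step 1: Rank x and y separately (midranks; no ties here).
rank(x): 12->5, 15->7, 5->3, 8->4, 17->8, 3->2, 1->1, 13->6
rank(y): 5->5, 4->4, 3->3, 1->1, 8->8, 2->2, 7->7, 6->6
Step 2: d_i = R_x(i) - R_y(i); compute d_i^2.
  (5-5)^2=0, (7-4)^2=9, (3-3)^2=0, (4-1)^2=9, (8-8)^2=0, (2-2)^2=0, (1-7)^2=36, (6-6)^2=0
sum(d^2) = 54.
Step 3: rho = 1 - 6*54 / (8*(8^2 - 1)) = 1 - 324/504 = 0.357143.
Step 4: Under H0, t = rho * sqrt((n-2)/(1-rho^2)) = 0.9366 ~ t(6).
Step 5: Two-sided p-value from the t-distribution with 6 df = 0.385121.
Step 6: alpha = 0.05. fail to reject H0.

rho = 0.3571, p = 0.385121, fail to reject H0 at alpha = 0.05.


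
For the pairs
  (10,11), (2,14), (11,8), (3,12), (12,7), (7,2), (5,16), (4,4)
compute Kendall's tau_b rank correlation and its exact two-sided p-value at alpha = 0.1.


Step 1: Enumerate the 28 unordered pairs (i,j) with i<j and classify each by sign(x_j-x_i) * sign(y_j-y_i).
  (1,2):dx=-8,dy=+3->D; (1,3):dx=+1,dy=-3->D; (1,4):dx=-7,dy=+1->D; (1,5):dx=+2,dy=-4->D
  (1,6):dx=-3,dy=-9->C; (1,7):dx=-5,dy=+5->D; (1,8):dx=-6,dy=-7->C; (2,3):dx=+9,dy=-6->D
  (2,4):dx=+1,dy=-2->D; (2,5):dx=+10,dy=-7->D; (2,6):dx=+5,dy=-12->D; (2,7):dx=+3,dy=+2->C
  (2,8):dx=+2,dy=-10->D; (3,4):dx=-8,dy=+4->D; (3,5):dx=+1,dy=-1->D; (3,6):dx=-4,dy=-6->C
  (3,7):dx=-6,dy=+8->D; (3,8):dx=-7,dy=-4->C; (4,5):dx=+9,dy=-5->D; (4,6):dx=+4,dy=-10->D
  (4,7):dx=+2,dy=+4->C; (4,8):dx=+1,dy=-8->D; (5,6):dx=-5,dy=-5->C; (5,7):dx=-7,dy=+9->D
  (5,8):dx=-8,dy=-3->C; (6,7):dx=-2,dy=+14->D; (6,8):dx=-3,dy=+2->D; (7,8):dx=-1,dy=-12->C
Step 2: C = 9, D = 19, total pairs = 28.
Step 3: tau = (C - D)/(n(n-1)/2) = (9 - 19)/28 = -0.357143.
Step 4: Exact two-sided p-value (enumerate n! = 40320 permutations of y under H0): p = 0.275099.
Step 5: alpha = 0.1. fail to reject H0.

tau_b = -0.3571 (C=9, D=19), p = 0.275099, fail to reject H0.


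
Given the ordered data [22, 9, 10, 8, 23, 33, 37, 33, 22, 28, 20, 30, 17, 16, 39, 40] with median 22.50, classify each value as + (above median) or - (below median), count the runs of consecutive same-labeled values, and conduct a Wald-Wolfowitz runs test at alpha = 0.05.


Step 1: Compute median = 22.50; label A = above, B = below.
Labels in order: BBBBAAAABABABBAA  (n_A = 8, n_B = 8)
Step 2: Count runs R = 8.
Step 3: Under H0 (random ordering), E[R] = 2*n_A*n_B/(n_A+n_B) + 1 = 2*8*8/16 + 1 = 9.0000.
        Var[R] = 2*n_A*n_B*(2*n_A*n_B - n_A - n_B) / ((n_A+n_B)^2 * (n_A+n_B-1)) = 14336/3840 = 3.7333.
        SD[R] = 1.9322.
Step 4: Continuity-corrected z = (R + 0.5 - E[R]) / SD[R] = (8 + 0.5 - 9.0000) / 1.9322 = -0.2588.
Step 5: Two-sided p-value via normal approximation = 2*(1 - Phi(|z|)) = 0.795809.
Step 6: alpha = 0.05. fail to reject H0.

R = 8, z = -0.2588, p = 0.795809, fail to reject H0.


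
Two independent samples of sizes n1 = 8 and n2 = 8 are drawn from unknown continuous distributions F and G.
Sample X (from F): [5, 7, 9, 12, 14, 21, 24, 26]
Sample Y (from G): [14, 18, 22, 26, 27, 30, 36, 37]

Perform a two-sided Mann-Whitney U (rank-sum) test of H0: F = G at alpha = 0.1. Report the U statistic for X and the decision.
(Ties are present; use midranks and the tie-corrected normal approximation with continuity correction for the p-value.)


Step 1: Combine and sort all 16 observations; assign midranks.
sorted (value, group): (5,X), (7,X), (9,X), (12,X), (14,X), (14,Y), (18,Y), (21,X), (22,Y), (24,X), (26,X), (26,Y), (27,Y), (30,Y), (36,Y), (37,Y)
ranks: 5->1, 7->2, 9->3, 12->4, 14->5.5, 14->5.5, 18->7, 21->8, 22->9, 24->10, 26->11.5, 26->11.5, 27->13, 30->14, 36->15, 37->16
Step 2: Rank sum for X: R1 = 1 + 2 + 3 + 4 + 5.5 + 8 + 10 + 11.5 = 45.
Step 3: U_X = R1 - n1(n1+1)/2 = 45 - 8*9/2 = 45 - 36 = 9.
       U_Y = n1*n2 - U_X = 64 - 9 = 55.
Step 4: Ties are present, so use the tie-corrected normal approximation (with continuity correction) for the p-value.
Step 5: p-value = 0.017959; compare to alpha = 0.1. reject H0.

U_X = 9, p = 0.017959, reject H0 at alpha = 0.1.


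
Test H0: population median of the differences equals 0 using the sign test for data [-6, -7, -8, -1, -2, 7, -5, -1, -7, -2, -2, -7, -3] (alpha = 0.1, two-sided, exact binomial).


Step 1: Discard zero differences. Original n = 13; n_eff = number of nonzero differences = 13.
Nonzero differences (with sign): -6, -7, -8, -1, -2, +7, -5, -1, -7, -2, -2, -7, -3
Step 2: Count signs: positive = 1, negative = 12.
Step 3: Under H0: P(positive) = 0.5, so the number of positives S ~ Bin(13, 0.5).
Step 4: Two-sided exact p-value = sum of Bin(13,0.5) probabilities at or below the observed probability = 0.003418.
Step 5: alpha = 0.1. reject H0.

n_eff = 13, pos = 1, neg = 12, p = 0.003418, reject H0.


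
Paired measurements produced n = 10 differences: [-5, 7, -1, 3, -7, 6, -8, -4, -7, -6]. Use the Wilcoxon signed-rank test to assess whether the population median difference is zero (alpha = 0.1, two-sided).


Step 1: Drop any zero differences (none here) and take |d_i|.
|d| = [5, 7, 1, 3, 7, 6, 8, 4, 7, 6]
Step 2: Midrank |d_i| (ties get averaged ranks).
ranks: |5|->4, |7|->8, |1|->1, |3|->2, |7|->8, |6|->5.5, |8|->10, |4|->3, |7|->8, |6|->5.5
Step 3: Attach original signs; sum ranks with positive sign and with negative sign.
W+ = 8 + 2 + 5.5 = 15.5
W- = 4 + 1 + 8 + 10 + 3 + 8 + 5.5 = 39.5
(Check: W+ + W- = 55 should equal n(n+1)/2 = 55.)
Step 4: Test statistic W = min(W+, W-) = 15.5.
Step 5: Ties in |d|, so use the tie-corrected normal approximation.
        E[W] = n(n+1)/4 = 10*11/4 = 27.5.
        Tie groups: |d|=6 (t=2), |d|=7 (t=3); sum(t^3 - t) = 30.
        Var[W] = n(n+1)(2n+1)/24 - sum(t^3-t)/48 = 2310/24 - 30/48 = 95.625.
        z = (W - E[W]) / sqrt(Var[W]) = (15.5 - 27.5) / 9.7788 = -1.2271.
        Two-sided p = 2*Phi(z) = 0.219768.
Step 6: alpha = 0.1. fail to reject H0.

W+ = 15.5, W- = 39.5, W = min = 15.5, p = 0.219768, fail to reject H0.


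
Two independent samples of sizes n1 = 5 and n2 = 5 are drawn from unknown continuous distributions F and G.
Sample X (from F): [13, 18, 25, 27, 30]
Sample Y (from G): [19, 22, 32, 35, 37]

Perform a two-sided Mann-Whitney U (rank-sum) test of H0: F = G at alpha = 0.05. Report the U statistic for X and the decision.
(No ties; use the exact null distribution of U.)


Step 1: Combine and sort all 10 observations; assign midranks.
sorted (value, group): (13,X), (18,X), (19,Y), (22,Y), (25,X), (27,X), (30,X), (32,Y), (35,Y), (37,Y)
ranks: 13->1, 18->2, 19->3, 22->4, 25->5, 27->6, 30->7, 32->8, 35->9, 37->10
Step 2: Rank sum for X: R1 = 1 + 2 + 5 + 6 + 7 = 21.
Step 3: U_X = R1 - n1(n1+1)/2 = 21 - 5*6/2 = 21 - 15 = 6.
       U_Y = n1*n2 - U_X = 25 - 6 = 19.
Step 4: No ties, so the exact null distribution of U (based on enumerating the C(10,5) = 252 equally likely rank assignments) gives the two-sided p-value.
Step 5: p-value = 0.222222; compare to alpha = 0.05. fail to reject H0.

U_X = 6, p = 0.222222, fail to reject H0 at alpha = 0.05.


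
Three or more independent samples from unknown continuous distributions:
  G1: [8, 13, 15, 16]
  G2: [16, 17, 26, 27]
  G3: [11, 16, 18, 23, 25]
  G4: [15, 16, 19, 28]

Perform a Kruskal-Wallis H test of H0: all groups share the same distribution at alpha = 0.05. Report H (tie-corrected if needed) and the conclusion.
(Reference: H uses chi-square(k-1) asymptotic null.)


Step 1: Combine all N = 17 observations and assign midranks.
sorted (value, group, rank): (8,G1,1), (11,G3,2), (13,G1,3), (15,G1,4.5), (15,G4,4.5), (16,G1,7.5), (16,G2,7.5), (16,G3,7.5), (16,G4,7.5), (17,G2,10), (18,G3,11), (19,G4,12), (23,G3,13), (25,G3,14), (26,G2,15), (27,G2,16), (28,G4,17)
Step 2: Sum ranks within each group.
R_1 = 16 (n_1 = 4)
R_2 = 48.5 (n_2 = 4)
R_3 = 47.5 (n_3 = 5)
R_4 = 41 (n_4 = 4)
Step 3: H = 12/(N(N+1)) * sum(R_i^2/n_i) - 3(N+1)
     = 12/(17*18) * (16^2/4 + 48.5^2/4 + 47.5^2/5 + 41^2/4) - 3*18
     = 0.039216 * 1523.56 - 54
     = 5.747549.
Step 4: Ties present; correction factor C = 1 - 66/(17^3 - 17) = 0.986520. Corrected H = 5.747549 / 0.986520 = 5.826087.
Step 5: Under H0, H ~ chi^2(3); p-value = 0.120385.
Step 6: alpha = 0.05. fail to reject H0.

H = 5.8261, df = 3, p = 0.120385, fail to reject H0.


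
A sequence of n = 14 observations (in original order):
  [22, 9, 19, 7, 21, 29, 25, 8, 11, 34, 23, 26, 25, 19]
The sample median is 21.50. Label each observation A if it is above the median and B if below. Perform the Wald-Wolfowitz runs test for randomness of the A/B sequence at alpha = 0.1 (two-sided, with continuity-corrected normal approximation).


Step 1: Compute median = 21.50; label A = above, B = below.
Labels in order: ABBBBAABBAAAAB  (n_A = 7, n_B = 7)
Step 2: Count runs R = 6.
Step 3: Under H0 (random ordering), E[R] = 2*n_A*n_B/(n_A+n_B) + 1 = 2*7*7/14 + 1 = 8.0000.
        Var[R] = 2*n_A*n_B*(2*n_A*n_B - n_A - n_B) / ((n_A+n_B)^2 * (n_A+n_B-1)) = 8232/2548 = 3.2308.
        SD[R] = 1.7974.
Step 4: Continuity-corrected z = (R + 0.5 - E[R]) / SD[R] = (6 + 0.5 - 8.0000) / 1.7974 = -0.8345.
Step 5: Two-sided p-value via normal approximation = 2*(1 - Phi(|z|)) = 0.403986.
Step 6: alpha = 0.1. fail to reject H0.

R = 6, z = -0.8345, p = 0.403986, fail to reject H0.


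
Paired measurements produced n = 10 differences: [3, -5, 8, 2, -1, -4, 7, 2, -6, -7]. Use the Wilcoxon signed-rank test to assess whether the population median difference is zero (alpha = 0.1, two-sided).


Step 1: Drop any zero differences (none here) and take |d_i|.
|d| = [3, 5, 8, 2, 1, 4, 7, 2, 6, 7]
Step 2: Midrank |d_i| (ties get averaged ranks).
ranks: |3|->4, |5|->6, |8|->10, |2|->2.5, |1|->1, |4|->5, |7|->8.5, |2|->2.5, |6|->7, |7|->8.5
Step 3: Attach original signs; sum ranks with positive sign and with negative sign.
W+ = 4 + 10 + 2.5 + 8.5 + 2.5 = 27.5
W- = 6 + 1 + 5 + 7 + 8.5 = 27.5
(Check: W+ + W- = 55 should equal n(n+1)/2 = 55.)
Step 4: Test statistic W = min(W+, W-) = 27.5.
Step 5: Ties in |d|, so use the tie-corrected normal approximation.
        E[W] = n(n+1)/4 = 10*11/4 = 27.5.
        Tie groups: |d|=2 (t=2), |d|=7 (t=2); sum(t^3 - t) = 12.
        Var[W] = n(n+1)(2n+1)/24 - sum(t^3-t)/48 = 2310/24 - 12/48 = 96.
        z = (W - E[W]) / sqrt(Var[W]) = (27.5 - 27.5) / 9.7980 = 0.0000.
        Two-sided p = 2*Phi(z) = 1.000000.
Step 6: alpha = 0.1. fail to reject H0.

W+ = 27.5, W- = 27.5, W = min = 27.5, p = 1.000000, fail to reject H0.


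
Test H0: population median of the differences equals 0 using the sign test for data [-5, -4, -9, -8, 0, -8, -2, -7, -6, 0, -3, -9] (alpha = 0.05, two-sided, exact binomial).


Step 1: Discard zero differences. Original n = 12; n_eff = number of nonzero differences = 10.
Nonzero differences (with sign): -5, -4, -9, -8, -8, -2, -7, -6, -3, -9
Step 2: Count signs: positive = 0, negative = 10.
Step 3: Under H0: P(positive) = 0.5, so the number of positives S ~ Bin(10, 0.5).
Step 4: Two-sided exact p-value = sum of Bin(10,0.5) probabilities at or below the observed probability = 0.001953.
Step 5: alpha = 0.05. reject H0.

n_eff = 10, pos = 0, neg = 10, p = 0.001953, reject H0.


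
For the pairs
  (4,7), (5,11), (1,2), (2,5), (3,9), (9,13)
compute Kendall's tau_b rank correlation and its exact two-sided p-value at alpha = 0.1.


Step 1: Enumerate the 15 unordered pairs (i,j) with i<j and classify each by sign(x_j-x_i) * sign(y_j-y_i).
  (1,2):dx=+1,dy=+4->C; (1,3):dx=-3,dy=-5->C; (1,4):dx=-2,dy=-2->C; (1,5):dx=-1,dy=+2->D
  (1,6):dx=+5,dy=+6->C; (2,3):dx=-4,dy=-9->C; (2,4):dx=-3,dy=-6->C; (2,5):dx=-2,dy=-2->C
  (2,6):dx=+4,dy=+2->C; (3,4):dx=+1,dy=+3->C; (3,5):dx=+2,dy=+7->C; (3,6):dx=+8,dy=+11->C
  (4,5):dx=+1,dy=+4->C; (4,6):dx=+7,dy=+8->C; (5,6):dx=+6,dy=+4->C
Step 2: C = 14, D = 1, total pairs = 15.
Step 3: tau = (C - D)/(n(n-1)/2) = (14 - 1)/15 = 0.866667.
Step 4: Exact two-sided p-value (enumerate n! = 720 permutations of y under H0): p = 0.016667.
Step 5: alpha = 0.1. reject H0.

tau_b = 0.8667 (C=14, D=1), p = 0.016667, reject H0.


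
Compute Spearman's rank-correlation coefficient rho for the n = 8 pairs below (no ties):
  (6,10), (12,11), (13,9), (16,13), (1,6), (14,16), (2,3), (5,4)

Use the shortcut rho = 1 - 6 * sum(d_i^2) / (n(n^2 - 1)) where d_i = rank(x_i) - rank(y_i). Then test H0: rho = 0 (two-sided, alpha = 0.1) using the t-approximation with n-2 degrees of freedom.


Step 1: Rank x and y separately (midranks; no ties here).
rank(x): 6->4, 12->5, 13->6, 16->8, 1->1, 14->7, 2->2, 5->3
rank(y): 10->5, 11->6, 9->4, 13->7, 6->3, 16->8, 3->1, 4->2
Step 2: d_i = R_x(i) - R_y(i); compute d_i^2.
  (4-5)^2=1, (5-6)^2=1, (6-4)^2=4, (8-7)^2=1, (1-3)^2=4, (7-8)^2=1, (2-1)^2=1, (3-2)^2=1
sum(d^2) = 14.
Step 3: rho = 1 - 6*14 / (8*(8^2 - 1)) = 1 - 84/504 = 0.833333.
Step 4: Under H0, t = rho * sqrt((n-2)/(1-rho^2)) = 3.6927 ~ t(6).
Step 5: Two-sided p-value from the t-distribution with 6 df = 0.010176.
Step 6: alpha = 0.1. reject H0.

rho = 0.8333, p = 0.010176, reject H0 at alpha = 0.1.


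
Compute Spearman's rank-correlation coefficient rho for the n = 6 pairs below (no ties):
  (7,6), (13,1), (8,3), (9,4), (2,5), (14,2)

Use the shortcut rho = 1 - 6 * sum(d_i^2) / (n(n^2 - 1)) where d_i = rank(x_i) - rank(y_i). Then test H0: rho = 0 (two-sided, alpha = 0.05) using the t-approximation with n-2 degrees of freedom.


Step 1: Rank x and y separately (midranks; no ties here).
rank(x): 7->2, 13->5, 8->3, 9->4, 2->1, 14->6
rank(y): 6->6, 1->1, 3->3, 4->4, 5->5, 2->2
Step 2: d_i = R_x(i) - R_y(i); compute d_i^2.
  (2-6)^2=16, (5-1)^2=16, (3-3)^2=0, (4-4)^2=0, (1-5)^2=16, (6-2)^2=16
sum(d^2) = 64.
Step 3: rho = 1 - 6*64 / (6*(6^2 - 1)) = 1 - 384/210 = -0.828571.
Step 4: Under H0, t = rho * sqrt((n-2)/(1-rho^2)) = -2.9598 ~ t(4).
Step 5: Two-sided p-value from the t-distribution with 4 df = 0.041563.
Step 6: alpha = 0.05. reject H0.

rho = -0.8286, p = 0.041563, reject H0 at alpha = 0.05.


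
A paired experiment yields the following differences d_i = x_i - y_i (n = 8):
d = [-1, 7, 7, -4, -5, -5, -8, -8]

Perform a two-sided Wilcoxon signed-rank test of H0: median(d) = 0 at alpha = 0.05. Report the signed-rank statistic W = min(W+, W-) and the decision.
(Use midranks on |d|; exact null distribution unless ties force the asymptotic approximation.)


Step 1: Drop any zero differences (none here) and take |d_i|.
|d| = [1, 7, 7, 4, 5, 5, 8, 8]
Step 2: Midrank |d_i| (ties get averaged ranks).
ranks: |1|->1, |7|->5.5, |7|->5.5, |4|->2, |5|->3.5, |5|->3.5, |8|->7.5, |8|->7.5
Step 3: Attach original signs; sum ranks with positive sign and with negative sign.
W+ = 5.5 + 5.5 = 11
W- = 1 + 2 + 3.5 + 3.5 + 7.5 + 7.5 = 25
(Check: W+ + W- = 36 should equal n(n+1)/2 = 36.)
Step 4: Test statistic W = min(W+, W-) = 11.
Step 5: Ties in |d|, so use the tie-corrected normal approximation.
        E[W] = n(n+1)/4 = 8*9/4 = 18.
        Tie groups: |d|=5 (t=2), |d|=7 (t=2), |d|=8 (t=2); sum(t^3 - t) = 18.
        Var[W] = n(n+1)(2n+1)/24 - sum(t^3-t)/48 = 1224/24 - 18/48 = 50.625.
        z = (W - E[W]) / sqrt(Var[W]) = (11 - 18) / 7.1151 = -0.9838.
        Two-sided p = 2*Phi(z) = 0.325204.
Step 6: alpha = 0.05. fail to reject H0.

W+ = 11, W- = 25, W = min = 11, p = 0.325204, fail to reject H0.


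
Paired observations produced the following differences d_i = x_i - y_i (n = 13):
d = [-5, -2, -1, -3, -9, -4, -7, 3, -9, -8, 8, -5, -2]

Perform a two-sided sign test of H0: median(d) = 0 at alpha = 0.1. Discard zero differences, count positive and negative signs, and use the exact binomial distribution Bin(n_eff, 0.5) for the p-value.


Step 1: Discard zero differences. Original n = 13; n_eff = number of nonzero differences = 13.
Nonzero differences (with sign): -5, -2, -1, -3, -9, -4, -7, +3, -9, -8, +8, -5, -2
Step 2: Count signs: positive = 2, negative = 11.
Step 3: Under H0: P(positive) = 0.5, so the number of positives S ~ Bin(13, 0.5).
Step 4: Two-sided exact p-value = sum of Bin(13,0.5) probabilities at or below the observed probability = 0.022461.
Step 5: alpha = 0.1. reject H0.

n_eff = 13, pos = 2, neg = 11, p = 0.022461, reject H0.


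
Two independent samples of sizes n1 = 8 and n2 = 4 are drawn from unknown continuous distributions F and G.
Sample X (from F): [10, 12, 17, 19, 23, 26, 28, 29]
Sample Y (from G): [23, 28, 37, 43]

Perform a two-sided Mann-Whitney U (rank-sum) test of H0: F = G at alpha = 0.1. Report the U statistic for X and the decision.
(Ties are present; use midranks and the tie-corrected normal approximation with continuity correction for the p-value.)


Step 1: Combine and sort all 12 observations; assign midranks.
sorted (value, group): (10,X), (12,X), (17,X), (19,X), (23,X), (23,Y), (26,X), (28,X), (28,Y), (29,X), (37,Y), (43,Y)
ranks: 10->1, 12->2, 17->3, 19->4, 23->5.5, 23->5.5, 26->7, 28->8.5, 28->8.5, 29->10, 37->11, 43->12
Step 2: Rank sum for X: R1 = 1 + 2 + 3 + 4 + 5.5 + 7 + 8.5 + 10 = 41.
Step 3: U_X = R1 - n1(n1+1)/2 = 41 - 8*9/2 = 41 - 36 = 5.
       U_Y = n1*n2 - U_X = 32 - 5 = 27.
Step 4: Ties are present, so use the tie-corrected normal approximation (with continuity correction) for the p-value.
Step 5: p-value = 0.073517; compare to alpha = 0.1. reject H0.

U_X = 5, p = 0.073517, reject H0 at alpha = 0.1.


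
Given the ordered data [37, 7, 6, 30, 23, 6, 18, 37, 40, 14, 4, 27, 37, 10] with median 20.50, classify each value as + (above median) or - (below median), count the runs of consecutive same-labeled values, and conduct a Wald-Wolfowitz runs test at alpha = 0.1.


Step 1: Compute median = 20.50; label A = above, B = below.
Labels in order: ABBAABBAABBAAB  (n_A = 7, n_B = 7)
Step 2: Count runs R = 8.
Step 3: Under H0 (random ordering), E[R] = 2*n_A*n_B/(n_A+n_B) + 1 = 2*7*7/14 + 1 = 8.0000.
        Var[R] = 2*n_A*n_B*(2*n_A*n_B - n_A - n_B) / ((n_A+n_B)^2 * (n_A+n_B-1)) = 8232/2548 = 3.2308.
        SD[R] = 1.7974.
Step 4: R = E[R], so z = 0 with no continuity correction.
Step 5: Two-sided p-value via normal approximation = 2*(1 - Phi(|z|)) = 1.000000.
Step 6: alpha = 0.1. fail to reject H0.

R = 8, z = 0.0000, p = 1.000000, fail to reject H0.


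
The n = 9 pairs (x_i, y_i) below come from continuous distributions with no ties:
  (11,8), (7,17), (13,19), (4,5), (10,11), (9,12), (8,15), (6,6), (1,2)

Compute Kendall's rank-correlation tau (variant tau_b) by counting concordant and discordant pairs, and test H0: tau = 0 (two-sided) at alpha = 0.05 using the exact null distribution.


Step 1: Enumerate the 36 unordered pairs (i,j) with i<j and classify each by sign(x_j-x_i) * sign(y_j-y_i).
  (1,2):dx=-4,dy=+9->D; (1,3):dx=+2,dy=+11->C; (1,4):dx=-7,dy=-3->C; (1,5):dx=-1,dy=+3->D
  (1,6):dx=-2,dy=+4->D; (1,7):dx=-3,dy=+7->D; (1,8):dx=-5,dy=-2->C; (1,9):dx=-10,dy=-6->C
  (2,3):dx=+6,dy=+2->C; (2,4):dx=-3,dy=-12->C; (2,5):dx=+3,dy=-6->D; (2,6):dx=+2,dy=-5->D
  (2,7):dx=+1,dy=-2->D; (2,8):dx=-1,dy=-11->C; (2,9):dx=-6,dy=-15->C; (3,4):dx=-9,dy=-14->C
  (3,5):dx=-3,dy=-8->C; (3,6):dx=-4,dy=-7->C; (3,7):dx=-5,dy=-4->C; (3,8):dx=-7,dy=-13->C
  (3,9):dx=-12,dy=-17->C; (4,5):dx=+6,dy=+6->C; (4,6):dx=+5,dy=+7->C; (4,7):dx=+4,dy=+10->C
  (4,8):dx=+2,dy=+1->C; (4,9):dx=-3,dy=-3->C; (5,6):dx=-1,dy=+1->D; (5,7):dx=-2,dy=+4->D
  (5,8):dx=-4,dy=-5->C; (5,9):dx=-9,dy=-9->C; (6,7):dx=-1,dy=+3->D; (6,8):dx=-3,dy=-6->C
  (6,9):dx=-8,dy=-10->C; (7,8):dx=-2,dy=-9->C; (7,9):dx=-7,dy=-13->C; (8,9):dx=-5,dy=-4->C
Step 2: C = 26, D = 10, total pairs = 36.
Step 3: tau = (C - D)/(n(n-1)/2) = (26 - 10)/36 = 0.444444.
Step 4: Exact two-sided p-value (enumerate n! = 362880 permutations of y under H0): p = 0.119439.
Step 5: alpha = 0.05. fail to reject H0.

tau_b = 0.4444 (C=26, D=10), p = 0.119439, fail to reject H0.


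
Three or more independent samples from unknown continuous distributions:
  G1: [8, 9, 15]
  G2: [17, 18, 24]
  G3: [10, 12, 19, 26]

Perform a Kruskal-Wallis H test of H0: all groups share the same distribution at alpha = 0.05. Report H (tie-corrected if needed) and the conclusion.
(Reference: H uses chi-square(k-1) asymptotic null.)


Step 1: Combine all N = 10 observations and assign midranks.
sorted (value, group, rank): (8,G1,1), (9,G1,2), (10,G3,3), (12,G3,4), (15,G1,5), (17,G2,6), (18,G2,7), (19,G3,8), (24,G2,9), (26,G3,10)
Step 2: Sum ranks within each group.
R_1 = 8 (n_1 = 3)
R_2 = 22 (n_2 = 3)
R_3 = 25 (n_3 = 4)
Step 3: H = 12/(N(N+1)) * sum(R_i^2/n_i) - 3(N+1)
     = 12/(10*11) * (8^2/3 + 22^2/3 + 25^2/4) - 3*11
     = 0.109091 * 338.917 - 33
     = 3.972727.
Step 4: No ties, so H is used without correction.
Step 5: Under H0, H ~ chi^2(2); p-value = 0.137193.
Step 6: alpha = 0.05. fail to reject H0.

H = 3.9727, df = 2, p = 0.137193, fail to reject H0.


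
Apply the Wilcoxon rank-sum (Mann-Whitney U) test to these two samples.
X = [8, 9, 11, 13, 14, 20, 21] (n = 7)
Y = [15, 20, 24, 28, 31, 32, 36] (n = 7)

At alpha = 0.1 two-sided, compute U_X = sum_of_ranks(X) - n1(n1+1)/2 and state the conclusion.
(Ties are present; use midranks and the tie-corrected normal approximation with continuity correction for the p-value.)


Step 1: Combine and sort all 14 observations; assign midranks.
sorted (value, group): (8,X), (9,X), (11,X), (13,X), (14,X), (15,Y), (20,X), (20,Y), (21,X), (24,Y), (28,Y), (31,Y), (32,Y), (36,Y)
ranks: 8->1, 9->2, 11->3, 13->4, 14->5, 15->6, 20->7.5, 20->7.5, 21->9, 24->10, 28->11, 31->12, 32->13, 36->14
Step 2: Rank sum for X: R1 = 1 + 2 + 3 + 4 + 5 + 7.5 + 9 = 31.5.
Step 3: U_X = R1 - n1(n1+1)/2 = 31.5 - 7*8/2 = 31.5 - 28 = 3.5.
       U_Y = n1*n2 - U_X = 49 - 3.5 = 45.5.
Step 4: Ties are present, so use the tie-corrected normal approximation (with continuity correction) for the p-value.
Step 5: p-value = 0.008734; compare to alpha = 0.1. reject H0.

U_X = 3.5, p = 0.008734, reject H0 at alpha = 0.1.


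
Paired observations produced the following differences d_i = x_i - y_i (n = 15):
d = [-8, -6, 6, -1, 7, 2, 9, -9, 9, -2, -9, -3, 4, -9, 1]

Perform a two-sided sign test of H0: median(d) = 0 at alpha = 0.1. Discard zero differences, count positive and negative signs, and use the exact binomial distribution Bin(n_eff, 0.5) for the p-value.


Step 1: Discard zero differences. Original n = 15; n_eff = number of nonzero differences = 15.
Nonzero differences (with sign): -8, -6, +6, -1, +7, +2, +9, -9, +9, -2, -9, -3, +4, -9, +1
Step 2: Count signs: positive = 7, negative = 8.
Step 3: Under H0: P(positive) = 0.5, so the number of positives S ~ Bin(15, 0.5).
Step 4: Two-sided exact p-value = sum of Bin(15,0.5) probabilities at or below the observed probability = 1.000000.
Step 5: alpha = 0.1. fail to reject H0.

n_eff = 15, pos = 7, neg = 8, p = 1.000000, fail to reject H0.


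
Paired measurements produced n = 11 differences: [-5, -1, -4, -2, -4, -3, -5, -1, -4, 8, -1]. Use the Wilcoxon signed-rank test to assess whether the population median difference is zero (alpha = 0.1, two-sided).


Step 1: Drop any zero differences (none here) and take |d_i|.
|d| = [5, 1, 4, 2, 4, 3, 5, 1, 4, 8, 1]
Step 2: Midrank |d_i| (ties get averaged ranks).
ranks: |5|->9.5, |1|->2, |4|->7, |2|->4, |4|->7, |3|->5, |5|->9.5, |1|->2, |4|->7, |8|->11, |1|->2
Step 3: Attach original signs; sum ranks with positive sign and with negative sign.
W+ = 11 = 11
W- = 9.5 + 2 + 7 + 4 + 7 + 5 + 9.5 + 2 + 7 + 2 = 55
(Check: W+ + W- = 66 should equal n(n+1)/2 = 66.)
Step 4: Test statistic W = min(W+, W-) = 11.
Step 5: Ties in |d|, so use the tie-corrected normal approximation.
        E[W] = n(n+1)/4 = 11*12/4 = 33.
        Tie groups: |d|=1 (t=3), |d|=4 (t=3), |d|=5 (t=2); sum(t^3 - t) = 54.
        Var[W] = n(n+1)(2n+1)/24 - sum(t^3-t)/48 = 3036/24 - 54/48 = 125.375.
        z = (W - E[W]) / sqrt(Var[W]) = (11 - 33) / 11.1971 = -1.9648.
        Two-sided p = 2*Phi(z) = 0.049438.
Step 6: alpha = 0.1. reject H0.

W+ = 11, W- = 55, W = min = 11, p = 0.049438, reject H0.


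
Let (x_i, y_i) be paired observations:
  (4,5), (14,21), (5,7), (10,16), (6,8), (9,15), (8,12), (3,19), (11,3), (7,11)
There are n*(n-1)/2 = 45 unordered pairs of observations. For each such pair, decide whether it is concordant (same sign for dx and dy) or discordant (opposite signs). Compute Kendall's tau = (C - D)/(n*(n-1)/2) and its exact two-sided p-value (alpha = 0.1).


Step 1: Enumerate the 45 unordered pairs (i,j) with i<j and classify each by sign(x_j-x_i) * sign(y_j-y_i).
  (1,2):dx=+10,dy=+16->C; (1,3):dx=+1,dy=+2->C; (1,4):dx=+6,dy=+11->C; (1,5):dx=+2,dy=+3->C
  (1,6):dx=+5,dy=+10->C; (1,7):dx=+4,dy=+7->C; (1,8):dx=-1,dy=+14->D; (1,9):dx=+7,dy=-2->D
  (1,10):dx=+3,dy=+6->C; (2,3):dx=-9,dy=-14->C; (2,4):dx=-4,dy=-5->C; (2,5):dx=-8,dy=-13->C
  (2,6):dx=-5,dy=-6->C; (2,7):dx=-6,dy=-9->C; (2,8):dx=-11,dy=-2->C; (2,9):dx=-3,dy=-18->C
  (2,10):dx=-7,dy=-10->C; (3,4):dx=+5,dy=+9->C; (3,5):dx=+1,dy=+1->C; (3,6):dx=+4,dy=+8->C
  (3,7):dx=+3,dy=+5->C; (3,8):dx=-2,dy=+12->D; (3,9):dx=+6,dy=-4->D; (3,10):dx=+2,dy=+4->C
  (4,5):dx=-4,dy=-8->C; (4,6):dx=-1,dy=-1->C; (4,7):dx=-2,dy=-4->C; (4,8):dx=-7,dy=+3->D
  (4,9):dx=+1,dy=-13->D; (4,10):dx=-3,dy=-5->C; (5,6):dx=+3,dy=+7->C; (5,7):dx=+2,dy=+4->C
  (5,8):dx=-3,dy=+11->D; (5,9):dx=+5,dy=-5->D; (5,10):dx=+1,dy=+3->C; (6,7):dx=-1,dy=-3->C
  (6,8):dx=-6,dy=+4->D; (6,9):dx=+2,dy=-12->D; (6,10):dx=-2,dy=-4->C; (7,8):dx=-5,dy=+7->D
  (7,9):dx=+3,dy=-9->D; (7,10):dx=-1,dy=-1->C; (8,9):dx=+8,dy=-16->D; (8,10):dx=+4,dy=-8->D
  (9,10):dx=-4,dy=+8->D
Step 2: C = 30, D = 15, total pairs = 45.
Step 3: tau = (C - D)/(n(n-1)/2) = (30 - 15)/45 = 0.333333.
Step 4: Exact two-sided p-value (enumerate n! = 3628800 permutations of y under H0): p = 0.216373.
Step 5: alpha = 0.1. fail to reject H0.

tau_b = 0.3333 (C=30, D=15), p = 0.216373, fail to reject H0.


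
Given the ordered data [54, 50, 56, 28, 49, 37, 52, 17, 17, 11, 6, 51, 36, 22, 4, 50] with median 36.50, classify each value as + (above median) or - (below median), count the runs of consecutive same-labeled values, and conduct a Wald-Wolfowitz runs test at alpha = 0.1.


Step 1: Compute median = 36.50; label A = above, B = below.
Labels in order: AAABAAABBBBABBBA  (n_A = 8, n_B = 8)
Step 2: Count runs R = 7.
Step 3: Under H0 (random ordering), E[R] = 2*n_A*n_B/(n_A+n_B) + 1 = 2*8*8/16 + 1 = 9.0000.
        Var[R] = 2*n_A*n_B*(2*n_A*n_B - n_A - n_B) / ((n_A+n_B)^2 * (n_A+n_B-1)) = 14336/3840 = 3.7333.
        SD[R] = 1.9322.
Step 4: Continuity-corrected z = (R + 0.5 - E[R]) / SD[R] = (7 + 0.5 - 9.0000) / 1.9322 = -0.7763.
Step 5: Two-sided p-value via normal approximation = 2*(1 - Phi(|z|)) = 0.437558.
Step 6: alpha = 0.1. fail to reject H0.

R = 7, z = -0.7763, p = 0.437558, fail to reject H0.


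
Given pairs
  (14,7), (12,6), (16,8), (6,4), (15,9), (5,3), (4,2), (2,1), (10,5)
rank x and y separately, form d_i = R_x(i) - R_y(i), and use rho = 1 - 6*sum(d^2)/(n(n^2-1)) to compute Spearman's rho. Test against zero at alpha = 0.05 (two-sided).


Step 1: Rank x and y separately (midranks; no ties here).
rank(x): 14->7, 12->6, 16->9, 6->4, 15->8, 5->3, 4->2, 2->1, 10->5
rank(y): 7->7, 6->6, 8->8, 4->4, 9->9, 3->3, 2->2, 1->1, 5->5
Step 2: d_i = R_x(i) - R_y(i); compute d_i^2.
  (7-7)^2=0, (6-6)^2=0, (9-8)^2=1, (4-4)^2=0, (8-9)^2=1, (3-3)^2=0, (2-2)^2=0, (1-1)^2=0, (5-5)^2=0
sum(d^2) = 2.
Step 3: rho = 1 - 6*2 / (9*(9^2 - 1)) = 1 - 12/720 = 0.983333.
Step 4: Under H0, t = rho * sqrt((n-2)/(1-rho^2)) = 14.3096 ~ t(7).
Step 5: Two-sided p-value from the t-distribution with 7 df = 0.000002.
Step 6: alpha = 0.05. reject H0.

rho = 0.9833, p = 0.000002, reject H0 at alpha = 0.05.


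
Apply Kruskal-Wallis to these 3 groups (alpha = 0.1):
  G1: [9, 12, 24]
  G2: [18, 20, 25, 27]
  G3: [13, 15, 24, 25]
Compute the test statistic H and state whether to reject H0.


Step 1: Combine all N = 11 observations and assign midranks.
sorted (value, group, rank): (9,G1,1), (12,G1,2), (13,G3,3), (15,G3,4), (18,G2,5), (20,G2,6), (24,G1,7.5), (24,G3,7.5), (25,G2,9.5), (25,G3,9.5), (27,G2,11)
Step 2: Sum ranks within each group.
R_1 = 10.5 (n_1 = 3)
R_2 = 31.5 (n_2 = 4)
R_3 = 24 (n_3 = 4)
Step 3: H = 12/(N(N+1)) * sum(R_i^2/n_i) - 3(N+1)
     = 12/(11*12) * (10.5^2/3 + 31.5^2/4 + 24^2/4) - 3*12
     = 0.090909 * 428.812 - 36
     = 2.982955.
Step 4: Ties present; correction factor C = 1 - 12/(11^3 - 11) = 0.990909. Corrected H = 2.982955 / 0.990909 = 3.010321.
Step 5: Under H0, H ~ chi^2(2); p-value = 0.221982.
Step 6: alpha = 0.1. fail to reject H0.

H = 3.0103, df = 2, p = 0.221982, fail to reject H0.


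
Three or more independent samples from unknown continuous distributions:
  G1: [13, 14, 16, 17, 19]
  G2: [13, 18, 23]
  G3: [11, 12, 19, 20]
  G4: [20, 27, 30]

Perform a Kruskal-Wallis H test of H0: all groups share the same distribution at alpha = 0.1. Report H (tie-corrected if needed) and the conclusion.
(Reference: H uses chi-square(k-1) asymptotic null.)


Step 1: Combine all N = 15 observations and assign midranks.
sorted (value, group, rank): (11,G3,1), (12,G3,2), (13,G1,3.5), (13,G2,3.5), (14,G1,5), (16,G1,6), (17,G1,7), (18,G2,8), (19,G1,9.5), (19,G3,9.5), (20,G3,11.5), (20,G4,11.5), (23,G2,13), (27,G4,14), (30,G4,15)
Step 2: Sum ranks within each group.
R_1 = 31 (n_1 = 5)
R_2 = 24.5 (n_2 = 3)
R_3 = 24 (n_3 = 4)
R_4 = 40.5 (n_4 = 3)
Step 3: H = 12/(N(N+1)) * sum(R_i^2/n_i) - 3(N+1)
     = 12/(15*16) * (31^2/5 + 24.5^2/3 + 24^2/4 + 40.5^2/3) - 3*16
     = 0.050000 * 1083.03 - 48
     = 6.151667.
Step 4: Ties present; correction factor C = 1 - 18/(15^3 - 15) = 0.994643. Corrected H = 6.151667 / 0.994643 = 6.184800.
Step 5: Under H0, H ~ chi^2(3); p-value = 0.102957.
Step 6: alpha = 0.1. fail to reject H0.

H = 6.1848, df = 3, p = 0.102957, fail to reject H0.


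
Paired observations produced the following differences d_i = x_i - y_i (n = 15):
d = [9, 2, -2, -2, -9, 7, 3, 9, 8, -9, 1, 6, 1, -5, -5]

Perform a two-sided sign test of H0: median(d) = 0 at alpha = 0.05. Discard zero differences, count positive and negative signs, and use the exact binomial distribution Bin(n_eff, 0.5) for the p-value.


Step 1: Discard zero differences. Original n = 15; n_eff = number of nonzero differences = 15.
Nonzero differences (with sign): +9, +2, -2, -2, -9, +7, +3, +9, +8, -9, +1, +6, +1, -5, -5
Step 2: Count signs: positive = 9, negative = 6.
Step 3: Under H0: P(positive) = 0.5, so the number of positives S ~ Bin(15, 0.5).
Step 4: Two-sided exact p-value = sum of Bin(15,0.5) probabilities at or below the observed probability = 0.607239.
Step 5: alpha = 0.05. fail to reject H0.

n_eff = 15, pos = 9, neg = 6, p = 0.607239, fail to reject H0.


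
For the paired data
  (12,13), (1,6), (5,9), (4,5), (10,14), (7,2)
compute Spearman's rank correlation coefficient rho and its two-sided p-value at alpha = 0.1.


Step 1: Rank x and y separately (midranks; no ties here).
rank(x): 12->6, 1->1, 5->3, 4->2, 10->5, 7->4
rank(y): 13->5, 6->3, 9->4, 5->2, 14->6, 2->1
Step 2: d_i = R_x(i) - R_y(i); compute d_i^2.
  (6-5)^2=1, (1-3)^2=4, (3-4)^2=1, (2-2)^2=0, (5-6)^2=1, (4-1)^2=9
sum(d^2) = 16.
Step 3: rho = 1 - 6*16 / (6*(6^2 - 1)) = 1 - 96/210 = 0.542857.
Step 4: Under H0, t = rho * sqrt((n-2)/(1-rho^2)) = 1.2928 ~ t(4).
Step 5: Two-sided p-value from the t-distribution with 4 df = 0.265703.
Step 6: alpha = 0.1. fail to reject H0.

rho = 0.5429, p = 0.265703, fail to reject H0 at alpha = 0.1.


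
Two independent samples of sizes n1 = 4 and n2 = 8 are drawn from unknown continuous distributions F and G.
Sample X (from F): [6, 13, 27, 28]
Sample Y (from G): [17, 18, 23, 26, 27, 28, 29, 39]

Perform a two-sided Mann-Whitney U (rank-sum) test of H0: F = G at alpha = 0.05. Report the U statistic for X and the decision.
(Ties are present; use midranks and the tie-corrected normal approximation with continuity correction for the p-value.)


Step 1: Combine and sort all 12 observations; assign midranks.
sorted (value, group): (6,X), (13,X), (17,Y), (18,Y), (23,Y), (26,Y), (27,X), (27,Y), (28,X), (28,Y), (29,Y), (39,Y)
ranks: 6->1, 13->2, 17->3, 18->4, 23->5, 26->6, 27->7.5, 27->7.5, 28->9.5, 28->9.5, 29->11, 39->12
Step 2: Rank sum for X: R1 = 1 + 2 + 7.5 + 9.5 = 20.
Step 3: U_X = R1 - n1(n1+1)/2 = 20 - 4*5/2 = 20 - 10 = 10.
       U_Y = n1*n2 - U_X = 32 - 10 = 22.
Step 4: Ties are present, so use the tie-corrected normal approximation (with continuity correction) for the p-value.
Step 5: p-value = 0.348547; compare to alpha = 0.05. fail to reject H0.

U_X = 10, p = 0.348547, fail to reject H0 at alpha = 0.05.
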